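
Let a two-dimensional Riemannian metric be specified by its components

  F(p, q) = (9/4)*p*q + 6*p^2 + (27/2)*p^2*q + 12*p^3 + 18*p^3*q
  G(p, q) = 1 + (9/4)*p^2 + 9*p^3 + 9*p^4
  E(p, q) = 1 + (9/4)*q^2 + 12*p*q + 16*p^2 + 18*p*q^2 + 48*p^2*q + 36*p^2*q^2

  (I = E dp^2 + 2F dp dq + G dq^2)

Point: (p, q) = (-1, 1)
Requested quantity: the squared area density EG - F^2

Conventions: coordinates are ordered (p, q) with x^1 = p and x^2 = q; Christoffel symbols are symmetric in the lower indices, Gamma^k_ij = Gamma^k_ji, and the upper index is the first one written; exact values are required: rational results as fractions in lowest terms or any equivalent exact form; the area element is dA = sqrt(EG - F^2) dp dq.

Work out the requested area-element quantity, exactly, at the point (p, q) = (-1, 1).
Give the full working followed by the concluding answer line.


E = 293/4, F = -51/4, G = 13/4; EG - F^2 = 151/2

Answer: EG - F^2 = 151/2


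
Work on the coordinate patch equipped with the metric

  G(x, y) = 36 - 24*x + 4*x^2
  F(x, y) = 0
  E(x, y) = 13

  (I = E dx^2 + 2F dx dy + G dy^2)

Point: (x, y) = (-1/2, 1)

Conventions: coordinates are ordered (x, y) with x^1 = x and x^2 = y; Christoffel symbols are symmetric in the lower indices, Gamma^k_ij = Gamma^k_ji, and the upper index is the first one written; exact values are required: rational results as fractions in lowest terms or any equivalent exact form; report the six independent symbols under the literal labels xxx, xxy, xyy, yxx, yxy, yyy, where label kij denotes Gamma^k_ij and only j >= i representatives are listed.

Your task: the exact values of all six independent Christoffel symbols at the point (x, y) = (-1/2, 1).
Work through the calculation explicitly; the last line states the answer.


E = 13, F = 0, G = 49 at the point
E_x = 0, E_y = 0, F_x = 0, F_y = 0, G_x = -28, G_y = 0
EG - F^2 = 637;  g^inv = (1/637) * [[49, 0], [0, 13]]
first-kind symbols [ij,l] = (1/2)(d_i g_jl + d_j g_il - d_l g_ij): [xx,x] = E_x/2 = 0, [xx,y] = F_x - E_y/2 = 0, [xy,x] = E_y/2 = 0, [xy,y] = G_x/2 = -14, [yy,x] = F_y - G_x/2 = 14, [yy,y] = G_y/2 = 0
Gamma^x_ij = (G*[ij,x] - F*[ij,y])/(EG - F^2), Gamma^y_ij = (E*[ij,y] - F*[ij,x])/(EG - F^2)

Answer: Gamma_xxx = 0, Gamma_xxy = 0, Gamma_xyy = 14/13, Gamma_yxx = 0, Gamma_yxy = -2/7, Gamma_yyy = 0


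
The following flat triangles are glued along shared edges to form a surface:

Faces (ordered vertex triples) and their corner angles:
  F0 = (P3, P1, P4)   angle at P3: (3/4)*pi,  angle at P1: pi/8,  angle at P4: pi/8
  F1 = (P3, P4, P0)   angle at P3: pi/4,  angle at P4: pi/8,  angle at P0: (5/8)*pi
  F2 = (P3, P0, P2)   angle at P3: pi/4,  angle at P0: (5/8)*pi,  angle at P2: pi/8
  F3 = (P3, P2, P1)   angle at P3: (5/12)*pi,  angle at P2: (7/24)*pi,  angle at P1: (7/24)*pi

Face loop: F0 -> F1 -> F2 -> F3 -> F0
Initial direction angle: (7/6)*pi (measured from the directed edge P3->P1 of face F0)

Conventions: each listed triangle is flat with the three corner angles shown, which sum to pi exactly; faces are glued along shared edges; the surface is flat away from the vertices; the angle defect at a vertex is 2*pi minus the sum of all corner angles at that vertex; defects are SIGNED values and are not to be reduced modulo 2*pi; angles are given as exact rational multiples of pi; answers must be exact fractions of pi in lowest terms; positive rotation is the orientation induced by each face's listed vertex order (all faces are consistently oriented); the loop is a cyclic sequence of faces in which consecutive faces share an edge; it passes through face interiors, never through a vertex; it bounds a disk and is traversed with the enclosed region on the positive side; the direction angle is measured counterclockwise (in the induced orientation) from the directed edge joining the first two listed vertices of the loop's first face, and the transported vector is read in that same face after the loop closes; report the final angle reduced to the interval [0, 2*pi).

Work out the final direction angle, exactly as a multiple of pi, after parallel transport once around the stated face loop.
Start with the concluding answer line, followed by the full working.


Answer: final direction angle = (3/2)*pi

enclosed vertex P3: corner angles sum to (5/3)*pi, defect = 2*pi - (5/3)*pi = pi/3
transport around the loop rotates by the sum of enclosed defects; add to the initial angle mod 2*pi
final angle = (7/6)*pi + pi/3 = (3/2)*pi (mod 2*pi)


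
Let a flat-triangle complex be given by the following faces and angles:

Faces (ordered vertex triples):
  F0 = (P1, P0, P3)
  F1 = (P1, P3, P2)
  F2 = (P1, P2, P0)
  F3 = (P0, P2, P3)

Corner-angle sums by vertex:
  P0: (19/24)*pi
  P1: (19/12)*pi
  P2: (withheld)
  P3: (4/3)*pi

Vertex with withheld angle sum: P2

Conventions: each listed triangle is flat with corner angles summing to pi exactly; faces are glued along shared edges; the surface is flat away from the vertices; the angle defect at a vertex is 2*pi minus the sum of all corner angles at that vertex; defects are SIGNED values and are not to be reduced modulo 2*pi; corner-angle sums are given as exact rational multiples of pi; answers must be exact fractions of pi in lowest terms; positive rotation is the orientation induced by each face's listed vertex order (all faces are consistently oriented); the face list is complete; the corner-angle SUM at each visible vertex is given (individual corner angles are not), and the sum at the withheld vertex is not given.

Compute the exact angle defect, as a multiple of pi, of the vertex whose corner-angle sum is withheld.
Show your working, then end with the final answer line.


V = 4, E = 6, F = 4; chi = V - E + F = 2
Gauss-Bonnet: total defect = 2*pi*chi = 4*pi; visible defects sum to (55/24)*pi

Answer: defect(P2) = (41/24)*pi


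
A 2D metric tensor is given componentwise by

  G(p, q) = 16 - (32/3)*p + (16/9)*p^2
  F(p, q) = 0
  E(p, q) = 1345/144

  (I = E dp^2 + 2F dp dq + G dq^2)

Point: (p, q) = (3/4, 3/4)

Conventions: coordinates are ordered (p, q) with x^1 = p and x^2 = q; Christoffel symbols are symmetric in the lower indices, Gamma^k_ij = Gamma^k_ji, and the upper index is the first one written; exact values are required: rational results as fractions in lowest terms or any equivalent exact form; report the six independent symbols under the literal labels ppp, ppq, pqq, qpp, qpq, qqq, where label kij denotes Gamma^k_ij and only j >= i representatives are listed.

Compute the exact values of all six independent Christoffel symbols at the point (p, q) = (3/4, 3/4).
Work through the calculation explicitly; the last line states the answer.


E = 1345/144, F = 0, G = 9 at the point
E_p = 0, E_q = 0, F_p = 0, F_q = 0, G_p = -8, G_q = 0
EG - F^2 = 1345/16;  g^inv = (16/1345) * [[9, 0], [0, 1345/144]]
first-kind symbols [ij,l] = (1/2)(d_i g_jl + d_j g_il - d_l g_ij): [pp,p] = E_p/2 = 0, [pp,q] = F_p - E_q/2 = 0, [pq,p] = E_q/2 = 0, [pq,q] = G_p/2 = -4, [qq,p] = F_q - G_p/2 = 4, [qq,q] = G_q/2 = 0
Gamma^p_ij = (G*[ij,p] - F*[ij,q])/(EG - F^2), Gamma^q_ij = (E*[ij,q] - F*[ij,p])/(EG - F^2)

Answer: Gamma_ppp = 0, Gamma_ppq = 0, Gamma_pqq = 576/1345, Gamma_qpp = 0, Gamma_qpq = -4/9, Gamma_qqq = 0


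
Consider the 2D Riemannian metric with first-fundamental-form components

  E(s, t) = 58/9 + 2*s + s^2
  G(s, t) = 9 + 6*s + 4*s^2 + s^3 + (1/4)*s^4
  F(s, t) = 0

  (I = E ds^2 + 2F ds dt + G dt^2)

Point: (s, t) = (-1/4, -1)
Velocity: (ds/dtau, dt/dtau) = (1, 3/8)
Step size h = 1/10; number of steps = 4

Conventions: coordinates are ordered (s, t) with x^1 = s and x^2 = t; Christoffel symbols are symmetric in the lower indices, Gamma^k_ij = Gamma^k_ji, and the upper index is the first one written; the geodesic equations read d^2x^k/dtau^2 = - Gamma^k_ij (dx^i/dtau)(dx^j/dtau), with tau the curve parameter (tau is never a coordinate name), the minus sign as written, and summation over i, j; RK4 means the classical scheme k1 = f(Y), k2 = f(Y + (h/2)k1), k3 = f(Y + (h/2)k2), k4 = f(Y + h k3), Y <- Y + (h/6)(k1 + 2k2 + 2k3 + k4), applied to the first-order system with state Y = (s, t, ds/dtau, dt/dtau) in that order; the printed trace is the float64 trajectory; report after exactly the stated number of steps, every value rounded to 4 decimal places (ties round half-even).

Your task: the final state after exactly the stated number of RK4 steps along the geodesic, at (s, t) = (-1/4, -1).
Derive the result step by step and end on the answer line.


f(Y) = (ds/dtau, dt/dtau, -Gamma^s_ij Y'^i Y'^j, -Gamma^t_ij Y'^i Y'^j) with the Gammas evaluated at the stage position; h = 0.100000; intermediate values shown to 6 dp
step 0: s = -0.2500, t = -1.0000, ds/dtau = 1.0000, dt/dtau = 0.3750
step 1:
  k1: at (s, t) = (-0.250000, -1.000000), (ds/dtau, dt/dtau) = (1.000000, 0.375000); Gamma_sss = 0.124855, Gamma_sst = 0.000000, Gamma_stt = -0.347254, Gamma_tss = 0.000000, Gamma_tst = 0.269663, Gamma_ttt = 0.000000; k1 = (1.000000, 0.375000, -0.076023, -0.202247)
  k2: at (s, t) = (-0.200000, -0.981250), (ds/dtau, dt/dtau) = (0.996199, 0.364888); Gamma_sss = 0.131483, Gamma_sst = 0.000000, Gamma_stt = -0.370782, Gamma_tss = 0.000000, Gamma_tst = 0.283688, Gamma_ttt = 0.000000; k2 = (0.996199, 0.364888, -0.081118, -0.206242)
  k3: at (s, t) = (-0.200190, -0.981756), (ds/dtau, dt/dtau) = (0.995944, 0.364688); Gamma_sss = 0.131458, Gamma_sst = 0.000000, Gamma_stt = -0.370692, Gamma_tss = 0.000000, Gamma_tst = 0.283636, Gamma_ttt = 0.000000; k3 = (0.995944, 0.364688, -0.081093, -0.206038)
  k4: at (s, t) = (-0.150406, -0.963531), (ds/dtau, dt/dtau) = (0.991891, 0.354396); Gamma_sss = 0.137781, Gamma_sst = 0.000000, Gamma_stt = -0.394179, Gamma_tss = 0.000000, Gamma_tst = 0.296967, Gamma_ttt = 0.000000; k4 = (0.991891, 0.354396, -0.086048, -0.208781)
  Y <- Y + (h/6)(k1 + 2k2 + 2k3 + k4): s = -0.1504, t = -0.9635, ds/dtau = 0.9919, dt/dtau = 0.3544
step 2:
  k1: at (s, t) = (-0.150397, -0.963524), (ds/dtau, dt/dtau) = (0.991892, 0.354407); Gamma_sss = 0.137782, Gamma_sst = 0.000000, Gamma_stt = -0.394183, Gamma_tss = 0.000000, Gamma_tst = 0.296969, Gamma_ttt = 0.000000; k1 = (0.991892, 0.354407, -0.086046, -0.208789)
  k2: at (s, t) = (-0.100802, -0.945804), (ds/dtau, dt/dtau) = (0.987589, 0.343967); Gamma_sss = 0.143803, Gamma_sst = 0.000000, Gamma_stt = -0.417643, Gamma_tss = 0.000000, Gamma_tst = 0.309611, Gamma_ttt = 0.000000; k2 = (0.987589, 0.343967, -0.090843, -0.210349)
  k3: at (s, t) = (-0.101018, -0.946326), (ds/dtau, dt/dtau) = (0.987350, 0.343889); Gamma_sss = 0.143777, Gamma_sst = 0.000000, Gamma_stt = -0.417541, Gamma_tss = 0.000000, Gamma_tst = 0.309558, Gamma_ttt = 0.000000; k3 = (0.987350, 0.343889, -0.090784, -0.210214)
  k4: at (s, t) = (-0.051662, -0.929135), (ds/dtau, dt/dtau) = (0.982813, 0.333385); Gamma_sss = 0.149491, Gamma_sst = 0.000000, Gamma_stt = -0.440949, Gamma_tss = 0.000000, Gamma_tst = 0.321506, Gamma_ttt = 0.000000; k4 = (0.982813, 0.333385, -0.095387, -0.210687)
  Y <- Y + (h/6)(k1 + 2k2 + 2k3 + k4): s = -0.0517, t = -0.9291, ds/dtau = 0.9828, dt/dtau = 0.3334
step 3:
  k1: at (s, t) = (-0.051654, -0.929132), (ds/dtau, dt/dtau) = (0.982814, 0.333397); Gamma_sss = 0.149492, Gamma_sst = 0.000000, Gamma_stt = -0.440953, Gamma_tss = 0.000000, Gamma_tst = 0.321508, Gamma_ttt = 0.000000; k1 = (0.982814, 0.333397, -0.095384, -0.210695)
  k2: at (s, t) = (-0.002513, -0.912463), (ds/dtau, dt/dtau) = (0.978044, 0.322862); Gamma_sss = 0.154903, Gamma_sst = 0.000000, Gamma_stt = -0.464320, Gamma_tss = 0.000000, Gamma_tst = 0.332774, Gamma_ttt = 0.000000; k2 = (0.978044, 0.322862, -0.099775, -0.210162)
  k3: at (s, t) = (-0.002752, -0.912989), (ds/dtau, dt/dtau) = (0.977825, 0.322889); Gamma_sss = 0.154877, Gamma_sst = 0.000000, Gamma_stt = -0.464207, Gamma_tss = 0.000000, Gamma_tst = 0.332721, Gamma_ttt = 0.000000; k3 = (0.977825, 0.322889, -0.099688, -0.210099)
  k4: at (s, t) = (0.046128, -0.896844), (ds/dtau, dt/dtau) = (0.972845, 0.312387); Gamma_sss = 0.159987, Gamma_sst = 0.000000, Gamma_stt = -0.487512, Gamma_tss = 0.000000, Gamma_tst = 0.343309, Gamma_ttt = 0.000000; k4 = (0.972845, 0.312387, -0.103842, -0.208666)
  Y <- Y + (h/6)(k1 + 2k2 + 2k3 + k4): s = 0.0461, t = -0.8968, ds/dtau = 0.9728, dt/dtau = 0.3124
step 4:
  k1: at (s, t) = (0.046136, -0.896844), (ds/dtau, dt/dtau) = (0.972844, 0.312399); Gamma_sss = 0.159988, Gamma_sst = 0.000000, Gamma_stt = -0.487515, Gamma_tss = 0.000000, Gamma_tst = 0.343311, Gamma_ttt = 0.000000; k1 = (0.972844, 0.312399, -0.103839, -0.208675)
  k2: at (s, t) = (0.094778, -0.881224), (ds/dtau, dt/dtau) = (0.967653, 0.301965); Gamma_sss = 0.164802, Gamma_sst = 0.000000, Gamma_stt = -0.510766, Gamma_tss = 0.000000, Gamma_tst = 0.353237, Gamma_ttt = 0.000000; k2 = (0.967653, 0.301965, -0.107740, -0.206430)
  k3: at (s, t) = (0.094519, -0.881746), (ds/dtau, dt/dtau) = (0.967457, 0.302077); Gamma_sss = 0.164777, Gamma_sst = 0.000000, Gamma_stt = -0.510642, Gamma_tss = 0.000000, Gamma_tst = 0.353186, Gamma_ttt = 0.000000; k3 = (0.967457, 0.302077, -0.107631, -0.206435)
  k4: at (s, t) = (0.142882, -0.866637), (ds/dtau, dt/dtau) = (0.962081, 0.291755); Gamma_sss = 0.169300, Gamma_sst = 0.000000, Gamma_stt = -0.533819, Gamma_tss = 0.000000, Gamma_tst = 0.362464, Gamma_ttt = 0.000000; k4 = (0.962081, 0.291755, -0.111265, -0.203482)
  Y <- Y + (h/6)(k1 + 2k2 + 2k3 + k4): s = 0.1429, t = -0.8666, ds/dtau = 0.9621, dt/dtau = 0.2918

Answer: s = 0.1429, t = -0.8666, ds/dtau = 0.9621, dt/dtau = 0.2918


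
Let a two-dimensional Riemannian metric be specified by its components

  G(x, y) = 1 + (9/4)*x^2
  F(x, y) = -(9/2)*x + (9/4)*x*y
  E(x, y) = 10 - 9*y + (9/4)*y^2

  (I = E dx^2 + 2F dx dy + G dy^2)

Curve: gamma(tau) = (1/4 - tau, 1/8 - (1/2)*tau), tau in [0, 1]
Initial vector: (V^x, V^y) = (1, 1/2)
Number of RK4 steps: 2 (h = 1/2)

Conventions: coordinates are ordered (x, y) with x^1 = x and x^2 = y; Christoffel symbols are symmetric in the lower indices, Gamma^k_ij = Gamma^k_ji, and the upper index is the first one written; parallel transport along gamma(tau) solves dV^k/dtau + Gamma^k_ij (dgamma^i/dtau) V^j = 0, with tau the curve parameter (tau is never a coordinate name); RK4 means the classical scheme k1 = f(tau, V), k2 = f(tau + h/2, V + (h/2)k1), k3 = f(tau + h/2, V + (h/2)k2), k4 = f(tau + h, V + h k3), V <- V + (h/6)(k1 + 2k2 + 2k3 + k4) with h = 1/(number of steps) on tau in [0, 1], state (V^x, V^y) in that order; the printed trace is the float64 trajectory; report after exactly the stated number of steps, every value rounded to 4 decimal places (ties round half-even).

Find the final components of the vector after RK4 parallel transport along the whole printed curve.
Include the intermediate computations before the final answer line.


gamma'(tau) = (-1, -1/2); f(tau, V)^k = -Gamma^k_ij(gamma(tau)) gamma'^i(tau) V^j; h = 1/2; intermediate values shown to 6 dp
curve data and Christoffel symbols at the stage parameters:
  tau = 0.000000: gamma = (0.250000, 0.125000), gamma' = (-1.000000, -0.500000); Gamma_xxx = 0.000000, Gamma_xxy = -0.466120, Gamma_xyy = 0.000000, Gamma_yxx = 0.000000, Gamma_yxy = 0.062149, Gamma_yyy = 0.000000
  tau = 0.250000: gamma = (0.000000, 0.000000), gamma' = (-1.000000, -0.500000); Gamma_xxx = 0.000000, Gamma_xxy = -0.450000, Gamma_xyy = 0.000000, Gamma_yxx = 0.000000, Gamma_yxy = 0.000000, Gamma_yyy = 0.000000
  tau = 0.500000: gamma = (-0.250000, -0.125000), gamma' = (-1.000000, -0.500000); Gamma_xxx = 0.000000, Gamma_xxy = -0.423090, Gamma_xyy = 0.000000, Gamma_yxx = 0.000000, Gamma_yxy = -0.049775, Gamma_yyy = 0.000000
  tau = 0.750000: gamma = (-0.500000, -0.250000), gamma' = (-1.000000, -0.500000); Gamma_xxx = 0.000000, Gamma_xxy = -0.390832, Gamma_xyy = 0.000000, Gamma_yxx = 0.000000, Gamma_yxy = -0.086852, Gamma_yyy = 0.000000
  tau = 1.000000: gamma = (-0.750000, -0.375000), gamma' = (-1.000000, -0.500000); Gamma_xxx = 0.000000, Gamma_xxy = -0.357273, Gamma_xyy = 0.000000, Gamma_yxx = 0.000000, Gamma_yxy = -0.112823, Gamma_yyy = 0.000000
step 0: V^x = 1.0000, V^y = 0.5000
step 1: k1 = (-0.466120, 0.062149), k2 = (-0.430773, 0.000000), k3 = (-0.425769, 0.000000), k4 = (-0.378056, -0.044477); V <- V + (h/6)(k1 + 2k2 + 2k3 + k4): V^x = 0.7869, V^y = 0.5015
step 2: k1 = (-0.378632, -0.044545), k2 = (-0.326914, -0.072647), k3 = (-0.326694, -0.072599), k4 = (-0.277583, -0.087658); V <- V + (h/6)(k1 + 2k2 + 2k3 + k4): V^x = 0.6233, V^y = 0.4662

Answer: V^x = 0.6233, V^y = 0.4662


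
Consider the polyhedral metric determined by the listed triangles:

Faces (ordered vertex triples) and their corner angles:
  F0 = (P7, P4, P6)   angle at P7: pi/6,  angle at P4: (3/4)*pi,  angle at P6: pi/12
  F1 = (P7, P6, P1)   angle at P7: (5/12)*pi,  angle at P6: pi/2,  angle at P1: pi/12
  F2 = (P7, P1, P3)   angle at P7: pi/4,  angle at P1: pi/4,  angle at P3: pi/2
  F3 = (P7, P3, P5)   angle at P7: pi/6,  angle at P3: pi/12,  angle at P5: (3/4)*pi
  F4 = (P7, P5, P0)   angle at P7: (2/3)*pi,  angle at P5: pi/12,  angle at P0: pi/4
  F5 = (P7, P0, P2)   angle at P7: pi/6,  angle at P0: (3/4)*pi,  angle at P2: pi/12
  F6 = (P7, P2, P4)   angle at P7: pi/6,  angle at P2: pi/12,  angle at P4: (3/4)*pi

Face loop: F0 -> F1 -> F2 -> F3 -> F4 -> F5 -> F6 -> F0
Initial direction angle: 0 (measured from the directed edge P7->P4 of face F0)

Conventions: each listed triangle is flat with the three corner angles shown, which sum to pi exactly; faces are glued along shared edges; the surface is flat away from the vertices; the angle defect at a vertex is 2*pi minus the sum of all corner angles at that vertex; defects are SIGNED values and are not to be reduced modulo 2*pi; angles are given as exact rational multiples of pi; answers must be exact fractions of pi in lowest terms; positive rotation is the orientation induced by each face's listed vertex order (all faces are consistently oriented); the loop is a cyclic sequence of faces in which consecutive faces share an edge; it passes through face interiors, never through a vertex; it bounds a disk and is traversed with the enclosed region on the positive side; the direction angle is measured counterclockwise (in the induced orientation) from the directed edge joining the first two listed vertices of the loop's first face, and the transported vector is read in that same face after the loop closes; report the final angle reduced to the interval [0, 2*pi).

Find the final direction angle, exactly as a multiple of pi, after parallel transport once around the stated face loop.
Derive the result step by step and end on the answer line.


enclosed vertex P7: corner angles sum to 2*pi, defect = 2*pi - 2*pi = 0
the final direction is the initial angle plus the enclosed defects, taken mod 2*pi in the induced orientation
final angle = 0 + 0 = 0 (mod 2*pi)

Answer: final direction angle = 0


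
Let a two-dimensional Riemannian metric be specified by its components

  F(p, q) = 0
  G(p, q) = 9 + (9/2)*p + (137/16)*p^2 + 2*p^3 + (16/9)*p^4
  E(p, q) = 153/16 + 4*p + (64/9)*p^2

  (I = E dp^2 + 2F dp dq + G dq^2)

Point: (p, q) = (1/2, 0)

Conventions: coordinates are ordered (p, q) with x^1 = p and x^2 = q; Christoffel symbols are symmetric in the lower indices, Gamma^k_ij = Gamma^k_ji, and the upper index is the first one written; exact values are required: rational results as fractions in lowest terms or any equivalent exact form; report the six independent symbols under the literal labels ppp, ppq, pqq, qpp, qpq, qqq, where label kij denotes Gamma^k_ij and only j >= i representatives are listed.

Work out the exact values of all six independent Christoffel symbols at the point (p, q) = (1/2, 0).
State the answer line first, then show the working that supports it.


Answer: Gamma_ppp = 800/1921, Gamma_ppq = 0, Gamma_pqq = -2225/3842, Gamma_qpp = 0, Gamma_qpq = 50/89, Gamma_qqq = 0

E = 1921/144, F = 0, G = 7921/576 at the point
E_p = 100/9, E_q = 0, F_p = 0, F_q = 0, G_p = 2225/144, G_q = 0
EG - F^2 = 15216241/82944;  g^inv = (82944/15216241) * [[7921/576, 0], [0, 1921/144]]
first-kind symbols [ij,l] = (1/2)(d_i g_jl + d_j g_il - d_l g_ij): [pp,p] = E_p/2 = 50/9, [pp,q] = F_p - E_q/2 = 0, [pq,p] = E_q/2 = 0, [pq,q] = G_p/2 = 2225/288, [qq,p] = F_q - G_p/2 = -2225/288, [qq,q] = G_q/2 = 0
Gamma^p_ij = (G*[ij,p] - F*[ij,q])/(EG - F^2), Gamma^q_ij = (E*[ij,q] - F*[ij,p])/(EG - F^2)


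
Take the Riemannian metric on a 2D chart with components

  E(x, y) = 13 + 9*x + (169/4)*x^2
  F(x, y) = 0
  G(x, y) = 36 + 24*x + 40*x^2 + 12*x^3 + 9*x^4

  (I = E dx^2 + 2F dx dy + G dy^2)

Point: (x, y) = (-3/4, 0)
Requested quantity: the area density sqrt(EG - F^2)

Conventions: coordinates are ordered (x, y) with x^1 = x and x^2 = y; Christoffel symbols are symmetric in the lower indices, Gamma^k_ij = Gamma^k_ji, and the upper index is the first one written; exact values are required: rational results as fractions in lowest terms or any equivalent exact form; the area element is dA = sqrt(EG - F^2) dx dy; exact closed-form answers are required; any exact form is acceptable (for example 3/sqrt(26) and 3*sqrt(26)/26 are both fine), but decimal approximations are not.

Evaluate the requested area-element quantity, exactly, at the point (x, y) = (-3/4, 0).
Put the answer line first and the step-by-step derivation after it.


Answer: sqrt(EG - F^2) = 99*sqrt(1921)/128

E = 1921/64, F = 0, G = 9801/256; EG - F^2 = 18827721/16384


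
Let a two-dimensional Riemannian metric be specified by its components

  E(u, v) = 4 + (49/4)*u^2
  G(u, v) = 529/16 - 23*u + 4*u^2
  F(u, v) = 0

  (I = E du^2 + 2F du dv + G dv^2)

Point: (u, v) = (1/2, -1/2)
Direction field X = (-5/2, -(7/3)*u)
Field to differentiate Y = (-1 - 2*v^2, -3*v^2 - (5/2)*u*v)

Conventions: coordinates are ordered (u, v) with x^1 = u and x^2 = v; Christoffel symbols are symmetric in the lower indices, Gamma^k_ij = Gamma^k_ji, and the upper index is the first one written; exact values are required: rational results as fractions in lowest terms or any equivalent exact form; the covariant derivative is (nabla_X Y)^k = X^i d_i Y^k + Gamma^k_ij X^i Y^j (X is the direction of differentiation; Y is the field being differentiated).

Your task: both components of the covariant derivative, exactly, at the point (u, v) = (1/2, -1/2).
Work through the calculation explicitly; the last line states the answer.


E = 113/16, F = 0, G = 361/16 at the point
E_u = 49/4, E_v = 0, F_u = 0, F_v = 0, G_u = -19, G_v = 0
EG - F^2 = 40793/256;  g^inv = (256/40793) * [[361/16, 0], [0, 113/16]]
first-kind symbols [ij,l] = (1/2)(d_i g_jl + d_j g_il - d_l g_ij): [uu,u] = E_u/2 = 49/8, [uu,v] = F_u - E_v/2 = 0, [uv,u] = E_v/2 = 0, [uv,v] = G_u/2 = -19/2, [vv,u] = F_v - G_u/2 = 19/2, [vv,v] = G_v/2 = 0
Gamma^u_ij = (G*[ij,u] - F*[ij,v])/(EG - F^2), Gamma^v_ij = (E*[ij,v] - F*[ij,u])/(EG - F^2)
Gamma_uuu = 98/113, Gamma_uuv = 0, Gamma_uvv = 152/113, Gamma_vuu = 0, Gamma_vuv = -8/19, Gamma_vvv = 0
X = (-5/2, -7/6), Y = (-3/2, -1/8) at the point

Answer: (nabla_X Y)^u = 126/113, (nabla_X Y)^v = -344/57


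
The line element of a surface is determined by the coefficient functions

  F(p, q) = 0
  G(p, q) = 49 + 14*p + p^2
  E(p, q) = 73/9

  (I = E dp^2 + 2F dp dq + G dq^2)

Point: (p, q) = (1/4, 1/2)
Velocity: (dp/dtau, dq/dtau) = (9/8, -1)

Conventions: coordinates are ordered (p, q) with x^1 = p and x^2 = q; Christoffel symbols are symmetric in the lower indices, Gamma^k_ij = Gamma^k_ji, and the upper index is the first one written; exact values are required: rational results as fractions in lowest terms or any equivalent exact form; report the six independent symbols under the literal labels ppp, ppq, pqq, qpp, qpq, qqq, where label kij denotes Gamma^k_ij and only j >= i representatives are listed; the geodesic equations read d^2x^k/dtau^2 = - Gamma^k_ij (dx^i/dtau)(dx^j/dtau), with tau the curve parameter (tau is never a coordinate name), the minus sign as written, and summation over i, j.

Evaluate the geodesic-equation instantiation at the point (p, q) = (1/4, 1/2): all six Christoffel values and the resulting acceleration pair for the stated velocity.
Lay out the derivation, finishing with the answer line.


E = 73/9, F = 0, G = 841/16 at the point
E_p = 0, E_q = 0, F_p = 0, F_q = 0, G_p = 29/2, G_q = 0
EG - F^2 = 61393/144;  g^inv = (144/61393) * [[841/16, 0], [0, 73/9]]
first-kind symbols [ij,l] = (1/2)(d_i g_jl + d_j g_il - d_l g_ij): [pp,p] = E_p/2 = 0, [pp,q] = F_p - E_q/2 = 0, [pq,p] = E_q/2 = 0, [pq,q] = G_p/2 = 29/4, [qq,p] = F_q - G_p/2 = -29/4, [qq,q] = G_q/2 = 0
Gamma^p_ij = (G*[ij,p] - F*[ij,q])/(EG - F^2), Gamma^q_ij = (E*[ij,q] - F*[ij,p])/(EG - F^2)
Gamma_ppp = 0, Gamma_ppq = 0, Gamma_pqq = -261/292, Gamma_qpp = 0, Gamma_qpq = 4/29, Gamma_qqq = 0
d^2p/dtau^2 = -(Gamma_ppp*(9/8)^2 + 2*Gamma_ppq*(9/8)*(-1) + Gamma_pqq*(-1)^2) = 261/292
d^2q/dtau^2 = -(Gamma_qpp*(9/8)^2 + 2*Gamma_qpq*(9/8)*(-1) + Gamma_qqq*(-1)^2) = 9/29

Answer: Gamma_ppp = 0, Gamma_ppq = 0, Gamma_pqq = -261/292, Gamma_qpp = 0, Gamma_qpq = 4/29, Gamma_qqq = 0; accelerations (d^2p/dtau^2, d^2q/dtau^2) = (261/292, 9/29)


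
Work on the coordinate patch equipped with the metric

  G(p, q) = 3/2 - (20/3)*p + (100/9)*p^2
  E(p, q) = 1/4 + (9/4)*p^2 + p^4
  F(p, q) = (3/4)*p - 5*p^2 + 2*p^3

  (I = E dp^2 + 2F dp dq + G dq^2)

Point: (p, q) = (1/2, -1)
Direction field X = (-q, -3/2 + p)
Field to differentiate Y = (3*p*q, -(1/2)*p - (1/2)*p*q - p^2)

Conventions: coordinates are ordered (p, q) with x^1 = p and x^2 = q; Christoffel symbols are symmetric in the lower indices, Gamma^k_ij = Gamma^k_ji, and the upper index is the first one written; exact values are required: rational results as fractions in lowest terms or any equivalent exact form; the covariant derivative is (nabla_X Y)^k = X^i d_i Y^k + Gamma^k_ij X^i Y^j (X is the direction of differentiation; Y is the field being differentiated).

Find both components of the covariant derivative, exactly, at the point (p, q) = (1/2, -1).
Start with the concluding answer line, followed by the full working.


Answer: (nabla_X Y)^p = -1237/4518, (nabla_X Y)^q = 9393/1004

E = 7/8, F = -5/8, G = 17/18 at the point
E_p = 11/4, E_q = 0, F_p = -11/4, F_q = 0, G_p = 40/9, G_q = 0
EG - F^2 = 251/576;  g^inv = (576/251) * [[17/18, 5/8], [5/8, 7/8]]
first-kind symbols [ij,l] = (1/2)(d_i g_jl + d_j g_il - d_l g_ij): [pp,p] = E_p/2 = 11/8, [pp,q] = F_p - E_q/2 = -11/4, [pq,p] = E_q/2 = 0, [pq,q] = G_p/2 = 20/9, [qq,p] = F_q - G_p/2 = -20/9, [qq,q] = G_q/2 = 0
Gamma^p_ij = (G*[ij,p] - F*[ij,q])/(EG - F^2), Gamma^q_ij = (E*[ij,q] - F*[ij,p])/(EG - F^2)
Gamma_ppp = -242/251, Gamma_ppq = 800/251, Gamma_pqq = -10880/2259, Gamma_qpp = -891/251, Gamma_qpq = 1120/251, Gamma_qqq = -800/251
X = (1, -1), Y = (-3/2, -1/4) at the point


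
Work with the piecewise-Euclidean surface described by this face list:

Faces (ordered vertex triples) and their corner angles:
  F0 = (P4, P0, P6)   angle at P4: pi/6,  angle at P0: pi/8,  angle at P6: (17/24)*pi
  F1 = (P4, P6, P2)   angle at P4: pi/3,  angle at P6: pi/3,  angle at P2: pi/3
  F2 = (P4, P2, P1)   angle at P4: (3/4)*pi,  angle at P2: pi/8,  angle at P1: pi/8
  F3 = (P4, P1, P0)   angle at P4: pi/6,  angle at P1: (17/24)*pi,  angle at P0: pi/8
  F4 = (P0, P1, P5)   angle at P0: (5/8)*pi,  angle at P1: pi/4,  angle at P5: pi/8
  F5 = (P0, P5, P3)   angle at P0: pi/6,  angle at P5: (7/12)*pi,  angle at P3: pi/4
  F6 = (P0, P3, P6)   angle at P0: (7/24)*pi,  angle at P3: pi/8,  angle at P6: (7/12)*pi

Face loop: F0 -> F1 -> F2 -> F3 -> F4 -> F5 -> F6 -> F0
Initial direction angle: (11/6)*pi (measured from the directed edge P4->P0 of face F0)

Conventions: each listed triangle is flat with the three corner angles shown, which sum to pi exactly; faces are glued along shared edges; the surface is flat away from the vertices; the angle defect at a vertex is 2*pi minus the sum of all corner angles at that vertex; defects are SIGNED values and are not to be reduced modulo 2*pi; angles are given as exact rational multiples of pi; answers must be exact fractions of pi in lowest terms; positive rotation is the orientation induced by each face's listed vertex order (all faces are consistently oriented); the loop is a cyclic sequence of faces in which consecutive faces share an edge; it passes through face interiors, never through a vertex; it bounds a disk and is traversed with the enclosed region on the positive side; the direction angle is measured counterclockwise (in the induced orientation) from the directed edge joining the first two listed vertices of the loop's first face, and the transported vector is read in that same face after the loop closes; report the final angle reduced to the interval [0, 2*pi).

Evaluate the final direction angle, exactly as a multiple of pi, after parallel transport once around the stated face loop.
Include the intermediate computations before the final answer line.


enclosed vertex P0: corner angles sum to (4/3)*pi, defect = 2*pi - (4/3)*pi = (2/3)*pi
enclosed vertex P4: corner angles sum to (17/12)*pi, defect = 2*pi - (17/12)*pi = (7/12)*pi
the final direction is the initial angle plus the enclosed defects, taken mod 2*pi in the induced orientation
final angle = (11/6)*pi + (5/4)*pi = (13/12)*pi (mod 2*pi)

Answer: final direction angle = (13/12)*pi


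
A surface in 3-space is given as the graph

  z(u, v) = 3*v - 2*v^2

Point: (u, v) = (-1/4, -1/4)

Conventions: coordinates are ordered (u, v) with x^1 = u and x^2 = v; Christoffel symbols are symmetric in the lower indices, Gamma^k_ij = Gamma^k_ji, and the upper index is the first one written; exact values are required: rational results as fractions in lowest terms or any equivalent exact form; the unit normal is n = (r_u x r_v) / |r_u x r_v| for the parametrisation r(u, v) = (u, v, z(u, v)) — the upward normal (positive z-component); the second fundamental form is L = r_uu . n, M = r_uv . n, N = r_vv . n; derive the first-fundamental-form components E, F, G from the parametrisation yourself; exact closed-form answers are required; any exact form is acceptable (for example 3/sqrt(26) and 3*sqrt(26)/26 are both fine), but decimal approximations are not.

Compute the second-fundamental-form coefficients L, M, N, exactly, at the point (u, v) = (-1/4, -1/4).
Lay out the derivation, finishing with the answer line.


z_u = 0, z_v = 4, z_uu = 0, z_uv = 0, z_vv = -4
E = 1, F = 0, G = 17; answer radicand W^2 = 17
unnormalised second-form numerators: l = 0, m = 0, n = -4; L = l/sqrt(17), and similarly M = m/sqrt(W^2), N = n/sqrt(W^2)

Answer: L = 0, M = 0, N = -4*sqrt(17)/17


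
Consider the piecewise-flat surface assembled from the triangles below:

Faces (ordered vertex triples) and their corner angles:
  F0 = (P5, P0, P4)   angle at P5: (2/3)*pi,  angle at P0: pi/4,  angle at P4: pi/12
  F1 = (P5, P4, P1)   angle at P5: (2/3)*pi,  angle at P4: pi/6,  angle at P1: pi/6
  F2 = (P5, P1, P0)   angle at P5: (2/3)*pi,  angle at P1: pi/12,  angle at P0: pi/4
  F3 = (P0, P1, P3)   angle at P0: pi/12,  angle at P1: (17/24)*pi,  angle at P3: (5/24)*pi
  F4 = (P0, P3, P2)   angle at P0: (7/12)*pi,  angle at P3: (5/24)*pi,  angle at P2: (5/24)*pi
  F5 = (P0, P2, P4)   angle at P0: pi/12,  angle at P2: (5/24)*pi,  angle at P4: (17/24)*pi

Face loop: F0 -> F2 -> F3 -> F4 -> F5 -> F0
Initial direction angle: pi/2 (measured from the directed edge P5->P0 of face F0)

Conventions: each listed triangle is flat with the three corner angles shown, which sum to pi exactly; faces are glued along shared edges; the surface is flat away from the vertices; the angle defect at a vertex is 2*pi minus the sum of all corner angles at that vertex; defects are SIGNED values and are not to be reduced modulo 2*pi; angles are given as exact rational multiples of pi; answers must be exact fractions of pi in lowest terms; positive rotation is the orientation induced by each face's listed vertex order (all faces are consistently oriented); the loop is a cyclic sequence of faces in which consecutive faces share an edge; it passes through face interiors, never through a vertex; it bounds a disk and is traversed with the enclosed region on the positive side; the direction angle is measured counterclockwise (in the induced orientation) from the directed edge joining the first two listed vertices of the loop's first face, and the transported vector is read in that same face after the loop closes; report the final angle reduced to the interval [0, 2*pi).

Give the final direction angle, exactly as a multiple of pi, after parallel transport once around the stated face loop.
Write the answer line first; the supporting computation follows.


Answer: final direction angle = (5/4)*pi

enclosed vertex P0: corner angles sum to (5/4)*pi, defect = 2*pi - (5/4)*pi = (3/4)*pi
transport around the loop rotates by the sum of enclosed defects; add to the initial angle mod 2*pi
final angle = pi/2 + (3/4)*pi = (5/4)*pi (mod 2*pi)


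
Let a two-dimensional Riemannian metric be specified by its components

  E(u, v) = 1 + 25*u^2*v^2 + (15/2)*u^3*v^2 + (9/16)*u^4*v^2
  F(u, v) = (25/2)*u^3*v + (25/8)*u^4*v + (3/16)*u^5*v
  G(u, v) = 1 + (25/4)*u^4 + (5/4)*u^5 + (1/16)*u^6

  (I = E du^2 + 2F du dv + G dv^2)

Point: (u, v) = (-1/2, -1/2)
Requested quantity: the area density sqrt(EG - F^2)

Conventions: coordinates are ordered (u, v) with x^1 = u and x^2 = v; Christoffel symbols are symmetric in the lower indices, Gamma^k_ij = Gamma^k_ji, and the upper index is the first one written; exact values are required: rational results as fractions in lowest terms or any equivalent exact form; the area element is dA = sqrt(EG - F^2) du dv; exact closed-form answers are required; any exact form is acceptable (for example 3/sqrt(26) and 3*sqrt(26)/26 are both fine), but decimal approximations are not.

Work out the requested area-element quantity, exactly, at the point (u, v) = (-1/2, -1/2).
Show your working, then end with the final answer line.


E = 2393/1024, F = 703/1024, G = 1385/1024; EG - F^2 = 1377/512

Answer: sqrt(EG - F^2) = 9*sqrt(34)/32


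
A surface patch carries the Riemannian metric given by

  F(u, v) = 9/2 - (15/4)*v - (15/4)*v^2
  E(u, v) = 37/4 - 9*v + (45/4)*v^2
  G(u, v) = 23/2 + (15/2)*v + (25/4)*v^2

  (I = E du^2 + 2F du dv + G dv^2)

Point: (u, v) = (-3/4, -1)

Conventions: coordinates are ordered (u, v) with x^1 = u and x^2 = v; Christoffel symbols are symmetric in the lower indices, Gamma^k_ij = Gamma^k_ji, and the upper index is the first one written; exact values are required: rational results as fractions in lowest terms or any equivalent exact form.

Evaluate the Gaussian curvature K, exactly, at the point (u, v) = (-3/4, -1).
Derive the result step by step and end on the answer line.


E = 59/2, F = 9/2, G = 41/4, EG - F^2 = 2257/8 at the point
E_u = 0, E_v = -63/2, F_u = 0, F_v = 15/4, G_u = 0, G_v = -5
E_vv = 45/2, F_uv = 0, G_uu = 0
K follows from Brioschi's formula, (det M1 - det M2)/(EG - F^2)^2.
M1 = [[-E_vv/2 + F_uv - G_uu/2, E_u/2, F_u - E_v/2], [F_v - G_u/2, E, F], [G_v/2, F, G]] = [[-45/4, 0, 63/4], [15/4, 59/2, 9/2], [-5/2, 9/2, 41/4]]; det M1 = -27945/16
M2 = [[0, E_v/2, G_u/2], [E_v/2, E, F], [G_u/2, F, G]] = [[0, -63/4, 0], [-63/4, 59/2, 9/2], [0, 9/2, 41/4]]; det M2 = -162729/64
det M1 - det M2 = 50949/64; K = 50949/64 / (2257/8)^2 = 1377/137677

Answer: K = 1377/137677


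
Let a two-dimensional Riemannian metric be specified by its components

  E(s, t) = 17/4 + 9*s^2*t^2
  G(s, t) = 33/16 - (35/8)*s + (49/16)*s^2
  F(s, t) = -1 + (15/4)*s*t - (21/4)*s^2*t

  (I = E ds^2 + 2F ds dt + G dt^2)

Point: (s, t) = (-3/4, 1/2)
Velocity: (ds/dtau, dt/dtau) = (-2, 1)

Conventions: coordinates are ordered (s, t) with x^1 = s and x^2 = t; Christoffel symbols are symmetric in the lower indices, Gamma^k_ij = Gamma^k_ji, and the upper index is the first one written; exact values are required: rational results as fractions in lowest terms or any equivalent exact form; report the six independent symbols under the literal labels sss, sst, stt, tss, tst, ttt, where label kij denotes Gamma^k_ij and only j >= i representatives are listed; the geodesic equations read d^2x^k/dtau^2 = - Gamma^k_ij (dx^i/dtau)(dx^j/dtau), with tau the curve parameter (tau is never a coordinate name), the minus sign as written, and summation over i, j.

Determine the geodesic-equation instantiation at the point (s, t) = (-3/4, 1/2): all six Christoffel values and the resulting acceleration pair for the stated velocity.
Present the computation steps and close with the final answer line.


E = 353/64, F = -497/128, G = 1809/256 at the point
E_s = -27/8, E_t = 81/16, F_s = 93/16, F_t = -369/64, G_s = -287/32, G_t = 0
EG - F^2 = 24473/1024;  g^inv = (1024/24473) * [[1809/256, 497/128], [497/128, 353/64]]
first-kind symbols [ij,l] = (1/2)(d_i g_jl + d_j g_il - d_l g_ij): [ss,s] = E_s/2 = -27/16, [ss,t] = F_s - E_t/2 = 105/32, [st,s] = E_t/2 = 81/32, [st,t] = G_s/2 = -287/64, [tt,s] = F_t - G_s/2 = -41/32, [tt,t] = G_t/2 = 0
Gamma^s_ij = (G*[ij,s] - F*[ij,t])/(EG - F^2), Gamma^t_ij = (E*[ij,t] - F*[ij,s])/(EG - F^2)
Gamma_sss = 1671/48946, Gamma_sst = 1945/97892, Gamma_stt = -74169/195784, Gamma_tss = 11823/24473, Gamma_tst = -30527/48946, Gamma_ttt = -20377/97892
d^2s/dtau^2 = -(Gamma_sss*(-2)^2 + 2*Gamma_sst*(-2)*(1) + Gamma_stt*(1)^2) = 62993/195784
d^2t/dtau^2 = -(Gamma_tss*(-2)^2 + 2*Gamma_tst*(-2)*(1) + Gamma_ttt*(1)^2) = -413007/97892

Answer: Gamma_sss = 1671/48946, Gamma_sst = 1945/97892, Gamma_stt = -74169/195784, Gamma_tss = 11823/24473, Gamma_tst = -30527/48946, Gamma_ttt = -20377/97892; accelerations (d^2s/dtau^2, d^2t/dtau^2) = (62993/195784, -413007/97892)


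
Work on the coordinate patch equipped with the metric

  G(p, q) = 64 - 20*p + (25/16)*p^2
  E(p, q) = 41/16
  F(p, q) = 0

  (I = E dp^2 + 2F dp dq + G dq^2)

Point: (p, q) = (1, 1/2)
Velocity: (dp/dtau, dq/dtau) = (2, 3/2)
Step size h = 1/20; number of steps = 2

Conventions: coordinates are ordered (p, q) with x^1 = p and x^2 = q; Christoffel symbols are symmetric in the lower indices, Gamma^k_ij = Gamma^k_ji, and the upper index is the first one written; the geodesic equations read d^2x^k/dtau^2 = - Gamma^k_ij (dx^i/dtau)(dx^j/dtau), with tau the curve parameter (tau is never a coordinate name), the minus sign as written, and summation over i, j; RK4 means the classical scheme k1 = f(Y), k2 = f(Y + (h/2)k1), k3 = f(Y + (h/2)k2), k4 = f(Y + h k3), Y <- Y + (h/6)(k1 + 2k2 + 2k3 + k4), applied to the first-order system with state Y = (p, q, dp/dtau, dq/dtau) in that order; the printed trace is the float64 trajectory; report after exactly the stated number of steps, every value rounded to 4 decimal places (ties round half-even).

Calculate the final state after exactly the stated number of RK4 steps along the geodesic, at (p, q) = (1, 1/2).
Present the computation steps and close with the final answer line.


f(Y) = (dp/dtau, dq/dtau, -Gamma^p_ij Y'^i Y'^j, -Gamma^q_ij Y'^i Y'^j) with the Gammas evaluated at the stage position; h = 0.050000; intermediate values shown to 6 dp
step 0: p = 1.0000, q = 0.5000, dp/dtau = 2.0000, dq/dtau = 1.5000
step 1:
  k1: at (p, q) = (1.000000, 0.500000), (dp/dtau, dq/dtau) = (2.000000, 1.500000); Gamma_ppp = 0.000000, Gamma_ppq = 0.000000, Gamma_pqq = 3.292683, Gamma_qpp = 0.000000, Gamma_qpq = -0.185185, Gamma_qqq = 0.000000; k1 = (2.000000, 1.500000, -7.408537, 1.111111)
  k2: at (p, q) = (1.050000, 0.537500), (dp/dtau, dq/dtau) = (1.814787, 1.527778); Gamma_ppp = 0.000000, Gamma_ppq = 0.000000, Gamma_pqq = 3.262195, Gamma_qpp = 0.000000, Gamma_qpq = -0.186916, Gamma_qqq = 0.000000; k2 = (1.814787, 1.527778, -7.614306, 1.036482)
  k3: at (p, q) = (1.045370, 0.538194), (dp/dtau, dq/dtau) = (1.809642, 1.525912); Gamma_ppp = 0.000000, Gamma_ppq = 0.000000, Gamma_pqq = 3.265018, Gamma_qpp = 0.000000, Gamma_qpq = -0.186754, Gamma_qqq = 0.000000; k3 = (1.809642, 1.525912, -7.602294, 1.031390)
  k4: at (p, q) = (1.090482, 0.576296), (dp/dtau, dq/dtau) = (1.619885, 1.551569); Gamma_ppp = 0.000000, Gamma_ppq = 0.000000, Gamma_pqq = 3.237511, Gamma_qpp = 0.000000, Gamma_qpq = -0.188341, Gamma_qqq = 0.000000; k4 = (1.619885, 1.551569, -7.793880, 0.946739)
  Y <- Y + (h/6)(k1 + 2k2 + 2k3 + k4): p = 1.0906, q = 0.5763, dp/dtau = 1.6197, dq/dtau = 1.5516
step 2:
  k1: at (p, q) = (1.090573, 0.576325), (dp/dtau, dq/dtau) = (1.619703, 1.551613); Gamma_ppp = 0.000000, Gamma_ppq = 0.000000, Gamma_pqq = 3.237456, Gamma_qpp = 0.000000, Gamma_qpq = -0.188344, Gamma_qqq = 0.000000; k1 = (1.619703, 1.551613, -7.794187, 0.946676)
  k2: at (p, q) = (1.131065, 0.615115), (dp/dtau, dq/dtau) = (1.424849, 1.575280); Gamma_ppp = 0.000000, Gamma_ppq = 0.000000, Gamma_pqq = 3.212765, Gamma_qpp = 0.000000, Gamma_qpq = -0.189792, Gamma_qqq = 0.000000; k2 = (1.424849, 1.575280, -7.972501, 0.851988)
  k3: at (p, q) = (1.126194, 0.615707), (dp/dtau, dq/dtau) = (1.420391, 1.572913); Gamma_ppp = 0.000000, Gamma_ppq = 0.000000, Gamma_pqq = 3.215735, Gamma_qpp = 0.000000, Gamma_qpq = -0.189616, Gamma_qqq = 0.000000; k3 = (1.420391, 1.572913, -7.955907, 0.847263)
  k4: at (p, q) = (1.161592, 0.654970), (dp/dtau, dq/dtau) = (1.221908, 1.593976); Gamma_ppp = 0.000000, Gamma_ppq = 0.000000, Gamma_pqq = 3.194151, Gamma_qpp = 0.000000, Gamma_qpq = -0.190898, Gamma_qqq = 0.000000; k4 = (1.221908, 1.593976, -8.115574, 0.743620)
  Y <- Y + (h/6)(k1 + 2k2 + 2k3 + k4): p = 1.1617, q = 0.6550, dp/dtau = 1.2216, dq/dtau = 1.5940

Answer: p = 1.1617, q = 0.6550, dp/dtau = 1.2216, dq/dtau = 1.5940
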